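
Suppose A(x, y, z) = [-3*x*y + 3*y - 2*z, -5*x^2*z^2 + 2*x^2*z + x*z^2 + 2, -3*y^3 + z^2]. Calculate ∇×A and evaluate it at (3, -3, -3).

(∇×A)₁ = ∂A₃/∂y − ∂A₂/∂z = 10*x^2*z - 2*x^2 - 2*x*z - 9*y^2
(∇×A)₂ = ∂A₁/∂z − ∂A₃/∂x = -2
(∇×A)₃ = ∂A₂/∂x − ∂A₁/∂y = -10*x*z^2 + 4*x*z + 3*x + z^2 - 3
∇×A = (10*x^2*z - 2*x^2 - 2*x*z - 9*y^2, -2, -10*x*z^2 + 4*x*z + 3*x + z^2 - 3)
At (3, -3, -3): (-351, -2, -291).

(-351, -2, -291)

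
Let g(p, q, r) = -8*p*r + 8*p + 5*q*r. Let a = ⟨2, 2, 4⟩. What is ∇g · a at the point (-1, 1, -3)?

86

∂g/∂p = -8*r + 8
∂g/∂q = 5*r
∂g/∂r = -8*p + 5*q
∇g at (-1, 1, -3) = (32, -15, 13)
∇g · a = (32)(2) + (-15)(2) + (13)(4) = 86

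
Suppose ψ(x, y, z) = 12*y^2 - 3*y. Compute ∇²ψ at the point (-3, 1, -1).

∂²ψ/∂x² = 0
∂²ψ/∂y² = 24
∂²ψ/∂z² = 0
∇²ψ = 24
At (-3, 1, -1): 24.

24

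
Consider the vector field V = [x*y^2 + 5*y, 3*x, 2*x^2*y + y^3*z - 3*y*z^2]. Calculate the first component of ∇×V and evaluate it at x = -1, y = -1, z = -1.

(∇×V)_1 = ∂V₃/∂y − ∂V₂/∂z
= 2*x^2 + 3*y^2*z - 3*z^2 − (0)
= 2*x^2 + 3*y^2*z - 3*z^2
At (-1, -1, -1): -4.

-4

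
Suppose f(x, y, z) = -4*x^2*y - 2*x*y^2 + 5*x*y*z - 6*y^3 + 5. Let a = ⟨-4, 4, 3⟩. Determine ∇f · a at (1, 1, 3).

-49

∂f/∂x = -8*x*y - 2*y^2 + 5*y*z
∂f/∂y = -4*x^2 - 4*x*y + 5*x*z - 18*y^2
∂f/∂z = 5*x*y
∇f at (1, 1, 3) = (5, -11, 5)
∇f · a = (5)(-4) + (-11)(4) + (5)(3) = -49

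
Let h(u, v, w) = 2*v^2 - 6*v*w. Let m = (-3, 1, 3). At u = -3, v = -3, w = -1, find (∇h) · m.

∂h/∂u = 0
∂h/∂v = 4*v - 6*w
∂h/∂w = -6*v
∇h at (-3, -3, -1) = (0, -6, 18)
∇h · m = (0)(-3) + (-6)(1) + (18)(3) = 48

48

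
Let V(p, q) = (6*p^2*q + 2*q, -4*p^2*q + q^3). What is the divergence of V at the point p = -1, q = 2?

∂V₁/∂p = 12*p*q
∂V₂/∂q = -4*p^2 + 3*q^2
∇·V = -4*p^2 + 12*p*q + 3*q^2
At (-1, 2): -16.

-16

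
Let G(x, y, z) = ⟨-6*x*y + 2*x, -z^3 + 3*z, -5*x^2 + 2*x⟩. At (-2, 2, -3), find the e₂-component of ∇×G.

(∇×G)_2 = ∂G₁/∂z − ∂G₃/∂x
= 0 − (-10*x + 2)
= 10*x - 2
At (-2, 2, -3): -22.

-22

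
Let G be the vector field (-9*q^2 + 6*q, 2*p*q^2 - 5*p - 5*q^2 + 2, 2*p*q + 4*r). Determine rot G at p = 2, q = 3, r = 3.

(∇×G)₁ = ∂G₃/∂q − ∂G₂/∂r = 2*p
(∇×G)₂ = ∂G₁/∂r − ∂G₃/∂p = -2*q
(∇×G)₃ = ∂G₂/∂p − ∂G₁/∂q = 2*q^2 + 18*q - 11
∇×G = (2*p, -2*q, 2*q^2 + 18*q - 11)
At (2, 3, 3): (4, -6, 61).

(4, -6, 61)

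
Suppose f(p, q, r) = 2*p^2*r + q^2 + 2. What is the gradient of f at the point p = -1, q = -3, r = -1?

(4, -6, 2)

∂f/∂p = 4*p*r
∂f/∂q = 2*q
∂f/∂r = 2*p^2
∇f = (4*p*r, 2*q, 2*p^2)
At (-1, -3, -1): (4, -6, 2).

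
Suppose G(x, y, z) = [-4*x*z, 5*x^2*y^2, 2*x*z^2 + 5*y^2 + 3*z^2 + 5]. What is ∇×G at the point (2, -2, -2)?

(-20, -16, 80)

(∇×G)₁ = ∂G₃/∂y − ∂G₂/∂z = 10*y
(∇×G)₂ = ∂G₁/∂z − ∂G₃/∂x = -4*x - 2*z^2
(∇×G)₃ = ∂G₂/∂x − ∂G₁/∂y = 10*x*y^2
∇×G = (10*y, -4*x - 2*z^2, 10*x*y^2)
At (2, -2, -2): (-20, -16, 80).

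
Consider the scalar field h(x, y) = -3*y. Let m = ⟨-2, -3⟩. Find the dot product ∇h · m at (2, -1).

9

∂h/∂x = 0
∂h/∂y = -3
∇h at (2, -1) = (0, -3)
∇h · m = (0)(-2) + (-3)(-3) = 9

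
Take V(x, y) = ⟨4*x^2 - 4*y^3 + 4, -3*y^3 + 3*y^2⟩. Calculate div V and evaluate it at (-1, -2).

∂V₁/∂x = 8*x
∂V₂/∂y = -9*y^2 + 6*y
∇·V = 8*x - 9*y^2 + 6*y
At (-1, -2): -56.

-56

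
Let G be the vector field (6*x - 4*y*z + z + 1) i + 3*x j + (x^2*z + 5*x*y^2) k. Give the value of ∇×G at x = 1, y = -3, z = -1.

(-30, -30, -1)

(∇×G)₁ = ∂G₃/∂y − ∂G₂/∂z = 10*x*y
(∇×G)₂ = ∂G₁/∂z − ∂G₃/∂x = -2*x*z - 5*y^2 - 4*y + 1
(∇×G)₃ = ∂G₂/∂x − ∂G₁/∂y = 4*z + 3
∇×G = (10*x*y, -2*x*z - 5*y^2 - 4*y + 1, 4*z + 3)
At (1, -3, -1): (-30, -30, -1).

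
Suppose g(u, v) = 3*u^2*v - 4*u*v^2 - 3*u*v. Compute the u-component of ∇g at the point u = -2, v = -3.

(∇g)_1 = ∂g/∂u = 6*u*v - 4*v^2 - 3*v
At (-2, -3): 9.

9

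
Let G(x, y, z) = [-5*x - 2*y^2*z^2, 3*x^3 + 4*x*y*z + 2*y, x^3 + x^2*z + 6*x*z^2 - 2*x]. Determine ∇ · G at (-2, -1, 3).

∂G₁/∂x = -5
∂G₂/∂y = 4*x*z + 2
∂G₃/∂z = x^2 + 12*x*z
∇·G = x^2 + 16*x*z - 3
At (-2, -1, 3): -95.

-95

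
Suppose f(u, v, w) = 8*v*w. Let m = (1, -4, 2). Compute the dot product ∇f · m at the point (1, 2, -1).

∂f/∂u = 0
∂f/∂v = 8*w
∂f/∂w = 8*v
∇f at (1, 2, -1) = (0, -8, 16)
∇f · m = (0)(1) + (-8)(-4) + (16)(2) = 64

64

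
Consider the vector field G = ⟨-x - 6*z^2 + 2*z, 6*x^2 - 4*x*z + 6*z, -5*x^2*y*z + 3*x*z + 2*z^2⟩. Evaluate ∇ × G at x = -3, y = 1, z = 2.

(-108, -88, -44)

(∇×G)₁ = ∂G₃/∂y − ∂G₂/∂z = -5*x^2*z + 4*x - 6
(∇×G)₂ = ∂G₁/∂z − ∂G₃/∂x = 10*x*y*z - 15*z + 2
(∇×G)₃ = ∂G₂/∂x − ∂G₁/∂y = 12*x - 4*z
∇×G = (-5*x^2*z + 4*x - 6, 10*x*y*z - 15*z + 2, 12*x - 4*z)
At (-3, 1, 2): (-108, -88, -44).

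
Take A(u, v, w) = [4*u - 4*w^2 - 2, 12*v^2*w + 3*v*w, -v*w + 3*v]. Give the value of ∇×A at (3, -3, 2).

(∇×A)₁ = ∂A₃/∂v − ∂A₂/∂w = -12*v^2 - 3*v - w + 3
(∇×A)₂ = ∂A₁/∂w − ∂A₃/∂u = -8*w
(∇×A)₃ = ∂A₂/∂u − ∂A₁/∂v = 0
∇×A = (-12*v^2 - 3*v - w + 3, -8*w, 0)
At (3, -3, 2): (-98, -16, 0).

(-98, -16, 0)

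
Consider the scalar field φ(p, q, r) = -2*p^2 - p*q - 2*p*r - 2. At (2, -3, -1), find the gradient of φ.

∂φ/∂p = -4*p - q - 2*r
∂φ/∂q = -p
∂φ/∂r = -2*p
∇φ = (-4*p - q - 2*r, -p, -2*p)
At (2, -3, -1): (-3, -2, -4).

(-3, -2, -4)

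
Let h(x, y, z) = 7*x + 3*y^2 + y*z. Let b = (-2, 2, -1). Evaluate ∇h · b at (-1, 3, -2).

15

∂h/∂x = 7
∂h/∂y = 6*y + z
∂h/∂z = y
∇h at (-1, 3, -2) = (7, 16, 3)
∇h · b = (7)(-2) + (16)(2) + (3)(-1) = 15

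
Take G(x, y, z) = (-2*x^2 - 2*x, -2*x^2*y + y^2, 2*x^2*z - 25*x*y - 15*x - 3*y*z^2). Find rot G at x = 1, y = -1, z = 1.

(∇×G)₁ = ∂G₃/∂y − ∂G₂/∂z = -25*x - 3*z^2
(∇×G)₂ = ∂G₁/∂z − ∂G₃/∂x = -4*x*z + 25*y + 15
(∇×G)₃ = ∂G₂/∂x − ∂G₁/∂y = -4*x*y
∇×G = (-25*x - 3*z^2, -4*x*z + 25*y + 15, -4*x*y)
At (1, -1, 1): (-28, -14, 4).

(-28, -14, 4)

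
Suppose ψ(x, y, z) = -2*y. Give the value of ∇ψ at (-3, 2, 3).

∂ψ/∂x = 0
∂ψ/∂y = -2
∂ψ/∂z = 0
∇ψ = (0, -2, 0)
At (-3, 2, 3): (0, -2, 0).

(0, -2, 0)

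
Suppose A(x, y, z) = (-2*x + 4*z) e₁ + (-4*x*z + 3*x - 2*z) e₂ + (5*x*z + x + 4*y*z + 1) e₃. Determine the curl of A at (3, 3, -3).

(∇×A)₁ = ∂A₃/∂y − ∂A₂/∂z = 4*x + 4*z + 2
(∇×A)₂ = ∂A₁/∂z − ∂A₃/∂x = -5*z + 3
(∇×A)₃ = ∂A₂/∂x − ∂A₁/∂y = -4*z + 3
∇×A = (4*x + 4*z + 2, -5*z + 3, -4*z + 3)
At (3, 3, -3): (2, 18, 15).

(2, 18, 15)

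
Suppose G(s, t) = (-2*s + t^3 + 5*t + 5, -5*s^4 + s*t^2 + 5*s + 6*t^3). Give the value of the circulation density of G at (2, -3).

∂G₂/∂s = -20*s^3 + t^2 + 5
∂G₁/∂t = 3*t^2 + 5
Scalar curl = -20*s^3 - 2*t^2
At (2, -3): -178.

-178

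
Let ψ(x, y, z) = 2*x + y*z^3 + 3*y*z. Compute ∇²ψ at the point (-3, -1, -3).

18

∂²ψ/∂x² = 0
∂²ψ/∂y² = 0
∂²ψ/∂z² = 6*y*z
∇²ψ = 6*y*z
At (-3, -1, -3): 18.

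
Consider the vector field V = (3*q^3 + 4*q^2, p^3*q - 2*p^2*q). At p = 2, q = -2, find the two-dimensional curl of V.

-28

∂V₂/∂p = 3*p^2*q - 4*p*q
∂V₁/∂q = 9*q^2 + 8*q
Scalar curl = 3*p^2*q - 4*p*q - 9*q^2 - 8*q
At (2, -2): -28.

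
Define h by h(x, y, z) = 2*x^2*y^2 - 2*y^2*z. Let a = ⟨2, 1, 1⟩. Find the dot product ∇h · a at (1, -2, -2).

0

∂h/∂x = 4*x*y^2
∂h/∂y = 4*x^2*y - 4*y*z
∂h/∂z = -2*y^2
∇h at (1, -2, -2) = (16, -24, -8)
∇h · a = (16)(2) + (-24)(1) + (-8)(1) = 0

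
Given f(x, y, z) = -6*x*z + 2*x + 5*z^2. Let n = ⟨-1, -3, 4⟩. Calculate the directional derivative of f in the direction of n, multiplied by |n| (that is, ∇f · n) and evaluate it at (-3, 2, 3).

∂f/∂x = -6*z + 2
∂f/∂y = 0
∂f/∂z = -6*x + 10*z
∇f at (-3, 2, 3) = (-16, 0, 48)
∇f · n = (-16)(-1) + (0)(-3) + (48)(4) = 208

208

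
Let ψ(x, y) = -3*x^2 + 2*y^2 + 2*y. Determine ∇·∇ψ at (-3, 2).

-2

∂²ψ/∂x² = -6
∂²ψ/∂y² = 4
∇²ψ = -2
At (-3, 2): -2.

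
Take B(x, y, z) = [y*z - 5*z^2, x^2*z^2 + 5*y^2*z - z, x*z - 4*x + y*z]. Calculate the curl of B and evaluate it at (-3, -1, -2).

(∇×B)₁ = ∂B₃/∂y − ∂B₂/∂z = -2*x^2*z - 5*y^2 + z + 1
(∇×B)₂ = ∂B₁/∂z − ∂B₃/∂x = y - 11*z + 4
(∇×B)₃ = ∂B₂/∂x − ∂B₁/∂y = 2*x*z^2 - z
∇×B = (-2*x^2*z - 5*y^2 + z + 1, y - 11*z + 4, 2*x*z^2 - z)
At (-3, -1, -2): (30, 25, -22).

(30, 25, -22)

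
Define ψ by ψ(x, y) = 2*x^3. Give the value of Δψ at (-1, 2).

-12

∂²ψ/∂x² = 12*x
∂²ψ/∂y² = 0
∇²ψ = 12*x
At (-1, 2): -12.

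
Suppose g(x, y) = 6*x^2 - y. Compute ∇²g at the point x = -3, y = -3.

12

∂²g/∂x² = 12
∂²g/∂y² = 0
∇²g = 12
At (-3, -3): 12.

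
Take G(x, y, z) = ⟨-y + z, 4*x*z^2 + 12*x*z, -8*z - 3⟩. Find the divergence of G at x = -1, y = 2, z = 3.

-8

∂G₁/∂x = 0
∂G₂/∂y = 0
∂G₃/∂z = -8
∇·G = -8
At (-1, 2, 3): -8.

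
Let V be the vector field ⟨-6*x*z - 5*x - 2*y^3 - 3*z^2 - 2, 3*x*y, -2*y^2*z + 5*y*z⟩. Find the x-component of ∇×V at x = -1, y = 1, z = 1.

(∇×V)_1 = ∂V₃/∂y − ∂V₂/∂z
= -4*y*z + 5*z − (0)
= -4*y*z + 5*z
At (-1, 1, 1): 1.

1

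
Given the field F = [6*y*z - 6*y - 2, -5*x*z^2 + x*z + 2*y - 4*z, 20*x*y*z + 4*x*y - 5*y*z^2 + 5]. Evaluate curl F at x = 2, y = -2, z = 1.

(65, 36, -4)

(∇×F)₁ = ∂F₃/∂y − ∂F₂/∂z = 30*x*z + 3*x - 5*z^2 + 4
(∇×F)₂ = ∂F₁/∂z − ∂F₃/∂x = -20*y*z + 2*y
(∇×F)₃ = ∂F₂/∂x − ∂F₁/∂y = -5*z^2 - 5*z + 6
∇×F = (30*x*z + 3*x - 5*z^2 + 4, -20*y*z + 2*y, -5*z^2 - 5*z + 6)
At (2, -2, 1): (65, 36, -4).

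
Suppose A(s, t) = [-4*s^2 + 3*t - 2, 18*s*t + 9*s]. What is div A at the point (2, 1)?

∂A₁/∂s = -8*s
∂A₂/∂t = 18*s
∇·A = 10*s
At (2, 1): 20.

20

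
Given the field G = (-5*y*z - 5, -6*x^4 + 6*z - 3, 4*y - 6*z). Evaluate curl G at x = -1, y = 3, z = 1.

(∇×G)₁ = ∂G₃/∂y − ∂G₂/∂z = -2
(∇×G)₂ = ∂G₁/∂z − ∂G₃/∂x = -5*y
(∇×G)₃ = ∂G₂/∂x − ∂G₁/∂y = -24*x^3 + 5*z
∇×G = (-2, -5*y, -24*x^3 + 5*z)
At (-1, 3, 1): (-2, -15, 29).

(-2, -15, 29)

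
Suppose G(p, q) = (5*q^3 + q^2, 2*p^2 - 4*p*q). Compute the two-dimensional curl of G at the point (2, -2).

∂G₂/∂p = 4*p - 4*q
∂G₁/∂q = 15*q^2 + 2*q
Scalar curl = 4*p - 15*q^2 - 6*q
At (2, -2): -40.

-40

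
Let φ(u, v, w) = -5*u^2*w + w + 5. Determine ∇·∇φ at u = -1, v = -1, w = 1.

-10

∂²φ/∂u² = -10*w
∂²φ/∂v² = 0
∂²φ/∂w² = 0
∇²φ = -10*w
At (-1, -1, 1): -10.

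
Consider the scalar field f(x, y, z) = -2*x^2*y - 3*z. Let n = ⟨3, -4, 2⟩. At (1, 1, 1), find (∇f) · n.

-10

∂f/∂x = -4*x*y
∂f/∂y = -2*x^2
∂f/∂z = -3
∇f at (1, 1, 1) = (-4, -2, -3)
∇f · n = (-4)(3) + (-2)(-4) + (-3)(2) = -10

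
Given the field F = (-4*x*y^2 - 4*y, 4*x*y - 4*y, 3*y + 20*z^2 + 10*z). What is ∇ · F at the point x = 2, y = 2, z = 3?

∂F₁/∂x = -4*y^2
∂F₂/∂y = 4*x - 4
∂F₃/∂z = 40*z + 10
∇·F = 4*x - 4*y^2 + 40*z + 6
At (2, 2, 3): 118.

118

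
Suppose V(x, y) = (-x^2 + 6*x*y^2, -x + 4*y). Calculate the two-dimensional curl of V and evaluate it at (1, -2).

23

∂V₂/∂x = -1
∂V₁/∂y = 12*x*y
Scalar curl = -12*x*y - 1
At (1, -2): 23.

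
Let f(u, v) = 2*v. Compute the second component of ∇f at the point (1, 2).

2

(∇f)_2 = ∂f/∂v = 2
At (1, 2): 2.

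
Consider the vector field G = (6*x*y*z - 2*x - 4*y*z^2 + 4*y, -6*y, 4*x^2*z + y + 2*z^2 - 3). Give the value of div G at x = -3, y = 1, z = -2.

8

∂G₁/∂x = 6*y*z - 2
∂G₂/∂y = -6
∂G₃/∂z = 4*x^2 + 4*z
∇·G = 4*x^2 + 6*y*z + 4*z - 8
At (-3, 1, -2): 8.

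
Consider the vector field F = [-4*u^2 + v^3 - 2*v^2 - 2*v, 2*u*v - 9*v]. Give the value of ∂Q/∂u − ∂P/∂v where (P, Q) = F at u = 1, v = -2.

∂F₂/∂u = 2*v
∂F₁/∂v = 3*v^2 - 4*v - 2
Scalar curl = -3*v^2 + 6*v + 2
At (1, -2): -22.

-22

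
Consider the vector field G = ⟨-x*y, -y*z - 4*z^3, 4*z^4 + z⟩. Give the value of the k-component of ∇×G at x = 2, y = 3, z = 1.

2

(∇×G)_3 = ∂G₂/∂x − ∂G₁/∂y
= 0 − (-x)
= x
At (2, 3, 1): 2.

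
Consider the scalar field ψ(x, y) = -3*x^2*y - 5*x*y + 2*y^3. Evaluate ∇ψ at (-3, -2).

∂ψ/∂x = -6*x*y - 5*y
∂ψ/∂y = -3*x^2 - 5*x + 6*y^2
∇ψ = (-6*x*y - 5*y, -3*x^2 - 5*x + 6*y^2)
At (-3, -2): (-26, 12).

(-26, 12)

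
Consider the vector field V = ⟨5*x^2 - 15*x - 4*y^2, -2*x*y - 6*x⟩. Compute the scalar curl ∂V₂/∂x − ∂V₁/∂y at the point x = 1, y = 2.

∂V₂/∂x = -2*y - 6
∂V₁/∂y = -8*y
Scalar curl = 6*y - 6
At (1, 2): 6.

6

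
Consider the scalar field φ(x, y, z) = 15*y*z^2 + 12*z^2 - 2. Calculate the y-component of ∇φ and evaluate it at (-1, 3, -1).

15

(∇φ)_2 = ∂φ/∂y = 15*z^2
At (-1, 3, -1): 15.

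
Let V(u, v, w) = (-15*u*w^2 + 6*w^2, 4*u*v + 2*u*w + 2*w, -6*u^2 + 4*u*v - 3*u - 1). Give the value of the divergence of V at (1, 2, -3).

∂V₁/∂u = -15*w^2
∂V₂/∂v = 4*u
∂V₃/∂w = 0
∇·V = 4*u - 15*w^2
At (1, 2, -3): -131.

-131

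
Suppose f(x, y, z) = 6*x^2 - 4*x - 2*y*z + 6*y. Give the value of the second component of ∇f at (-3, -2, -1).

(∇f)_2 = ∂f/∂y = -2*z + 6
At (-3, -2, -1): 8.

8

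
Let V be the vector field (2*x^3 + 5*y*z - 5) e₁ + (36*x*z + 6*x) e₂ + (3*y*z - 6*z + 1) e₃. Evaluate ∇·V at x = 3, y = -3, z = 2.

39

∂V₁/∂x = 6*x^2
∂V₂/∂y = 0
∂V₃/∂z = 3*y - 6
∇·V = 6*x^2 + 3*y - 6
At (3, -3, 2): 39.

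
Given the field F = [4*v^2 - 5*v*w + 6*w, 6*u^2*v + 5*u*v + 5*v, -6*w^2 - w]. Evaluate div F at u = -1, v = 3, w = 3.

∂F₁/∂u = 0
∂F₂/∂v = 6*u^2 + 5*u + 5
∂F₃/∂w = -12*w - 1
∇·F = 6*u^2 + 5*u - 12*w + 4
At (-1, 3, 3): -31.

-31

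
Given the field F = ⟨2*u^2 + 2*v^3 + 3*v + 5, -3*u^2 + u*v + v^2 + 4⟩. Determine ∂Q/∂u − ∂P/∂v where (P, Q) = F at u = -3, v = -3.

-42

∂F₂/∂u = -6*u + v
∂F₁/∂v = 6*v^2 + 3
Scalar curl = -6*u - 6*v^2 + v - 3
At (-3, -3): -42.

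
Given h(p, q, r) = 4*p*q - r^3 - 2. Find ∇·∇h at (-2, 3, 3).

∂²h/∂p² = 0
∂²h/∂q² = 0
∂²h/∂r² = -6*r
∇²h = -6*r
At (-2, 3, 3): -18.

-18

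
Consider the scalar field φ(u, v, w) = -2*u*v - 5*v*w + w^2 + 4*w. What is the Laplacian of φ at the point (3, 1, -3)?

2

∂²φ/∂u² = 0
∂²φ/∂v² = 0
∂²φ/∂w² = 2
∇²φ = 2
At (3, 1, -3): 2.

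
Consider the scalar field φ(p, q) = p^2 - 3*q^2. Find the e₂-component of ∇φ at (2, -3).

18

(∇φ)_2 = ∂φ/∂q = -6*q
At (2, -3): 18.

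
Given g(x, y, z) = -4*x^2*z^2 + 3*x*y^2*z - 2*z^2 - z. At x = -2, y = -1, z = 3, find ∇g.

(153, 36, -115)

∂g/∂x = -8*x*z^2 + 3*y^2*z
∂g/∂y = 6*x*y*z
∂g/∂z = -8*x^2*z + 3*x*y^2 - 4*z - 1
∇g = (-8*x*z^2 + 3*y^2*z, 6*x*y*z, -8*x^2*z + 3*x*y^2 - 4*z - 1)
At (-2, -1, 3): (153, 36, -115).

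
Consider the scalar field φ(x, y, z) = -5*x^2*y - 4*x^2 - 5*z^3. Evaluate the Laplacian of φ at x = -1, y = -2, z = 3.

-78

∂²φ/∂x² = -2*(5*y + 4)
∂²φ/∂y² = 0
∂²φ/∂z² = -30*z
∇²φ = -10*y - 30*z - 8
At (-1, -2, 3): -78.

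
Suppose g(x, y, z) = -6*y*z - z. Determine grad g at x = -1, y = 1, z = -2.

(0, 12, -7)

∂g/∂x = 0
∂g/∂y = -6*z
∂g/∂z = -6*y - 1
∇g = (0, -6*z, -6*y - 1)
At (-1, 1, -2): (0, 12, -7).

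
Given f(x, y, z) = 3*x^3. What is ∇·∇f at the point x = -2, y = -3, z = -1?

∂²f/∂x² = 18*x
∂²f/∂y² = 0
∂²f/∂z² = 0
∇²f = 18*x
At (-2, -3, -1): -36.

-36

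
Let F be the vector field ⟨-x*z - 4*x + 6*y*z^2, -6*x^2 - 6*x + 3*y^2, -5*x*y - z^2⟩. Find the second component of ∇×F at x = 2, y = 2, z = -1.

-16

(∇×F)_2 = ∂F₁/∂z − ∂F₃/∂x
= -x + 12*y*z − (-5*y)
= -x + 12*y*z + 5*y
At (2, 2, -1): -16.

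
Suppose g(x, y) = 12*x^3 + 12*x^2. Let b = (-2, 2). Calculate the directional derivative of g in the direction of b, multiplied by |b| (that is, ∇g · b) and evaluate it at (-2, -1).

∂g/∂x = 36*x^2 + 24*x
∂g/∂y = 0
∇g at (-2, -1) = (96, 0)
∇g · b = (96)(-2) + (0)(2) = -192

-192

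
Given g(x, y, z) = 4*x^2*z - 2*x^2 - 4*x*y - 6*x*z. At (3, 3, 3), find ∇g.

(30, -12, 18)

∂g/∂x = 8*x*z - 4*x - 4*y - 6*z
∂g/∂y = -4*x
∂g/∂z = 4*x^2 - 6*x
∇g = (8*x*z - 4*x - 4*y - 6*z, -4*x, 4*x^2 - 6*x)
At (3, 3, 3): (30, -12, 18).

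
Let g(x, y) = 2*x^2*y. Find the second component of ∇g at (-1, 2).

2

(∇g)_2 = ∂g/∂y = 2*x^2
At (-1, 2): 2.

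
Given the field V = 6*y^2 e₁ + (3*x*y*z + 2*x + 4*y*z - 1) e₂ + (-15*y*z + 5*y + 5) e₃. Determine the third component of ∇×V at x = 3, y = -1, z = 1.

(∇×V)_3 = ∂V₂/∂x − ∂V₁/∂y
= 3*y*z + 2 − (12*y)
= 3*y*z - 12*y + 2
At (3, -1, 1): 11.

11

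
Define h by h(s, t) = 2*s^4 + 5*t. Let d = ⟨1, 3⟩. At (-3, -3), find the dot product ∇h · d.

∂h/∂s = 8*s^3
∂h/∂t = 5
∇h at (-3, -3) = (-216, 5)
∇h · d = (-216)(1) + (5)(3) = -201

-201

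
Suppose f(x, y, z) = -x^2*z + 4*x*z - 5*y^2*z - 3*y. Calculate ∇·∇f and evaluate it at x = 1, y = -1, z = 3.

∂²f/∂x² = -2*z
∂²f/∂y² = -10*z
∂²f/∂z² = 0
∇²f = -12*z
At (1, -1, 3): -36.

-36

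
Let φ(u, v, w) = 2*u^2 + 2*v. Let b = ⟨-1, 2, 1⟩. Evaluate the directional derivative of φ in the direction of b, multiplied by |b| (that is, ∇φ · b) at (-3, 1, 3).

∂φ/∂u = 4*u
∂φ/∂v = 2
∂φ/∂w = 0
∇φ at (-3, 1, 3) = (-12, 2, 0)
∇φ · b = (-12)(-1) + (2)(2) + (0)(1) = 16

16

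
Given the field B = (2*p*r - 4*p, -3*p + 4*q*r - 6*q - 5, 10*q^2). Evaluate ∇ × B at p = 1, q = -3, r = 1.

(∇×B)₁ = ∂B₃/∂q − ∂B₂/∂r = 16*q
(∇×B)₂ = ∂B₁/∂r − ∂B₃/∂p = 2*p
(∇×B)₃ = ∂B₂/∂p − ∂B₁/∂q = -3
∇×B = (16*q, 2*p, -3)
At (1, -3, 1): (-48, 2, -3).

(-48, 2, -3)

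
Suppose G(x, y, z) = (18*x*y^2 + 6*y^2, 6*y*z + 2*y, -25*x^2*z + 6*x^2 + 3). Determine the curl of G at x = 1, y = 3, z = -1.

(-18, -62, -144)

(∇×G)₁ = ∂G₃/∂y − ∂G₂/∂z = -6*y
(∇×G)₂ = ∂G₁/∂z − ∂G₃/∂x = 50*x*z - 12*x
(∇×G)₃ = ∂G₂/∂x − ∂G₁/∂y = -36*x*y - 12*y
∇×G = (-6*y, 50*x*z - 12*x, -36*x*y - 12*y)
At (1, 3, -1): (-18, -62, -144).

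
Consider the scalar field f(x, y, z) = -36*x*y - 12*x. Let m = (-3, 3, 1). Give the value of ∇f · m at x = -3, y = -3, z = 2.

∂f/∂x = -36*y - 12
∂f/∂y = -36*x
∂f/∂z = 0
∇f at (-3, -3, 2) = (96, 108, 0)
∇f · m = (96)(-3) + (108)(3) + (0)(1) = 36

36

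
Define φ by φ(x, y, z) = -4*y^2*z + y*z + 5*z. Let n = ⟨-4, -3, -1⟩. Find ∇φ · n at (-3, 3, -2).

-110

∂φ/∂x = 0
∂φ/∂y = -8*y*z + z
∂φ/∂z = -4*y^2 + y + 5
∇φ at (-3, 3, -2) = (0, 46, -28)
∇φ · n = (0)(-4) + (46)(-3) + (-28)(-1) = -110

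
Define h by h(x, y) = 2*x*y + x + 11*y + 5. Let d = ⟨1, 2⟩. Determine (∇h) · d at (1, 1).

29

∂h/∂x = 2*y + 1
∂h/∂y = 2*x + 11
∇h at (1, 1) = (3, 13)
∇h · d = (3)(1) + (13)(2) = 29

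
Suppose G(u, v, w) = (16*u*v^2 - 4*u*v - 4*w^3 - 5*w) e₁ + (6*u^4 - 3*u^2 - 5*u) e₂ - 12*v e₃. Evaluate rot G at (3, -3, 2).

(-12, -53, 925)

(∇×G)₁ = ∂G₃/∂v − ∂G₂/∂w = -12
(∇×G)₂ = ∂G₁/∂w − ∂G₃/∂u = -12*w^2 - 5
(∇×G)₃ = ∂G₂/∂u − ∂G₁/∂v = 24*u^3 - 32*u*v - 2*u - 5
∇×G = (-12, -12*w^2 - 5, 24*u^3 - 32*u*v - 2*u - 5)
At (3, -3, 2): (-12, -53, 925).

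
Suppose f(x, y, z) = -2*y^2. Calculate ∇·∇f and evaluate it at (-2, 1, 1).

∂²f/∂x² = 0
∂²f/∂y² = -4
∂²f/∂z² = 0
∇²f = -4
At (-2, 1, 1): -4.

-4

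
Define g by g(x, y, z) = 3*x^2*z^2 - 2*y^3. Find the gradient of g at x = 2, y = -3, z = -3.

∂g/∂x = 6*x*z^2
∂g/∂y = -6*y^2
∂g/∂z = 6*x^2*z
∇g = (6*x*z^2, -6*y^2, 6*x^2*z)
At (2, -3, -3): (108, -54, -72).

(108, -54, -72)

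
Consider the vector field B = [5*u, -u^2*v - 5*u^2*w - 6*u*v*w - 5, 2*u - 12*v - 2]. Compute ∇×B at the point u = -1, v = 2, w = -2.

(-19, -2, 8)

(∇×B)₁ = ∂B₃/∂v − ∂B₂/∂w = 5*u^2 + 6*u*v - 12
(∇×B)₂ = ∂B₁/∂w − ∂B₃/∂u = -2
(∇×B)₃ = ∂B₂/∂u − ∂B₁/∂v = -2*u*v - 10*u*w - 6*v*w
∇×B = (5*u^2 + 6*u*v - 12, -2, -2*u*v - 10*u*w - 6*v*w)
At (-1, 2, -2): (-19, -2, 8).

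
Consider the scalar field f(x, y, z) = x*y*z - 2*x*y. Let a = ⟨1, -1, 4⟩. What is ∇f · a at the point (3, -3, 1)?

∂f/∂x = y*z - 2*y
∂f/∂y = x*z - 2*x
∂f/∂z = x*y
∇f at (3, -3, 1) = (3, -3, -9)
∇f · a = (3)(1) + (-3)(-1) + (-9)(4) = -30

-30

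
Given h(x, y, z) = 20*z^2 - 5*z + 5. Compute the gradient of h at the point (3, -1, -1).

∂h/∂x = 0
∂h/∂y = 0
∂h/∂z = 40*z - 5
∇h = (0, 0, 40*z - 5)
At (3, -1, -1): (0, 0, -45).

(0, 0, -45)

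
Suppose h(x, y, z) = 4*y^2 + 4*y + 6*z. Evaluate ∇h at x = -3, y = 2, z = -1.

(0, 20, 6)

∂h/∂x = 0
∂h/∂y = 8*y + 4
∂h/∂z = 6
∇h = (0, 8*y + 4, 6)
At (-3, 2, -1): (0, 20, 6).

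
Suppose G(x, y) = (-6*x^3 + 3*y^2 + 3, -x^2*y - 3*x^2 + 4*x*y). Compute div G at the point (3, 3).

-159

∂G₁/∂x = -18*x^2
∂G₂/∂y = -x^2 + 4*x
∇·G = -19*x^2 + 4*x
At (3, 3): -159.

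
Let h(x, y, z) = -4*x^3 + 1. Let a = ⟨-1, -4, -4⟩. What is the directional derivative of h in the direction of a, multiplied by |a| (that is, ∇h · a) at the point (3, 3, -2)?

∂h/∂x = -12*x^2
∂h/∂y = 0
∂h/∂z = 0
∇h at (3, 3, -2) = (-108, 0, 0)
∇h · a = (-108)(-1) + (0)(-4) + (0)(-4) = 108

108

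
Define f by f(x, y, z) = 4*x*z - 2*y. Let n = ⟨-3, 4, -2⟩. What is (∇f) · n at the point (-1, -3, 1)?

-12

∂f/∂x = 4*z
∂f/∂y = -2
∂f/∂z = 4*x
∇f at (-1, -3, 1) = (4, -2, -4)
∇f · n = (4)(-3) + (-2)(4) + (-4)(-2) = -12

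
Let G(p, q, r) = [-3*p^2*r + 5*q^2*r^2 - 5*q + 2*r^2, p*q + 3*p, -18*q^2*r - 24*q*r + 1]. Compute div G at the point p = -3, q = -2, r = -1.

∂G₁/∂p = -6*p*r
∂G₂/∂q = p
∂G₃/∂r = -18*q^2 - 24*q
∇·G = -6*p*r + p - 18*q^2 - 24*q
At (-3, -2, -1): -45.

-45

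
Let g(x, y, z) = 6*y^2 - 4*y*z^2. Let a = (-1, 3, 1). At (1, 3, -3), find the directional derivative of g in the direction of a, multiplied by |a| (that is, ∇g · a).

72

∂g/∂x = 0
∂g/∂y = 12*y - 4*z^2
∂g/∂z = -8*y*z
∇g at (1, 3, -3) = (0, 0, 72)
∇g · a = (0)(-1) + (0)(3) + (72)(1) = 72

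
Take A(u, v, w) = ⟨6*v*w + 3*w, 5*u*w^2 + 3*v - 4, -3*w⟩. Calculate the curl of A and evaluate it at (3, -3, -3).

(∇×A)₁ = ∂A₃/∂v − ∂A₂/∂w = -10*u*w
(∇×A)₂ = ∂A₁/∂w − ∂A₃/∂u = 6*v + 3
(∇×A)₃ = ∂A₂/∂u − ∂A₁/∂v = 5*w^2 - 6*w
∇×A = (-10*u*w, 6*v + 3, 5*w^2 - 6*w)
At (3, -3, -3): (90, -15, 63).

(90, -15, 63)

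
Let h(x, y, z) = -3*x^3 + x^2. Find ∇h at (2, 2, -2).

(-32, 0, 0)

∂h/∂x = -9*x^2 + 2*x
∂h/∂y = 0
∂h/∂z = 0
∇h = (-9*x^2 + 2*x, 0, 0)
At (2, 2, -2): (-32, 0, 0).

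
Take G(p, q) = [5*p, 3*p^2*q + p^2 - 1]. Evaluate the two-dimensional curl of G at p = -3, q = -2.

30

∂G₂/∂p = 6*p*q + 2*p
∂G₁/∂q = 0
Scalar curl = 6*p*q + 2*p
At (-3, -2): 30.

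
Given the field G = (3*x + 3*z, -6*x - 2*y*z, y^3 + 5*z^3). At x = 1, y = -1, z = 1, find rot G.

(∇×G)₁ = ∂G₃/∂y − ∂G₂/∂z = 3*y^2 + 2*y
(∇×G)₂ = ∂G₁/∂z − ∂G₃/∂x = 3
(∇×G)₃ = ∂G₂/∂x − ∂G₁/∂y = -6
∇×G = (3*y^2 + 2*y, 3, -6)
At (1, -1, 1): (1, 3, -6).

(1, 3, -6)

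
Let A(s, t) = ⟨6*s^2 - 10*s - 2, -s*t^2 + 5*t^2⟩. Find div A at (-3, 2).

-14

∂A₁/∂s = 12*s - 10
∂A₂/∂t = -2*s*t + 10*t
∇·A = -2*s*t + 12*s + 10*t - 10
At (-3, 2): -14.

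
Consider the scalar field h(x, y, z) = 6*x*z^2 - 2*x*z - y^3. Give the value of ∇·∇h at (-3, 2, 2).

∂²h/∂x² = 0
∂²h/∂y² = -6*y
∂²h/∂z² = 12*x
∇²h = 12*x - 6*y
At (-3, 2, 2): -48.

-48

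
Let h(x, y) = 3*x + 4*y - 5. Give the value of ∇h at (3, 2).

∂h/∂x = 3
∂h/∂y = 4
∇h = (3, 4)
At (3, 2): (3, 4).

(3, 4)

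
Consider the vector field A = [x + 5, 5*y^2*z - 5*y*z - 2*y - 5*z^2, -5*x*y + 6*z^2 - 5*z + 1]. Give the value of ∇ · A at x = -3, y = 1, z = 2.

28

∂A₁/∂x = 1
∂A₂/∂y = 10*y*z - 5*z - 2
∂A₃/∂z = 12*z - 5
∇·A = 10*y*z + 7*z - 6
At (-3, 1, 2): 28.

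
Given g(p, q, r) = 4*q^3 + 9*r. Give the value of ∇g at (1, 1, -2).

(0, 12, 9)

∂g/∂p = 0
∂g/∂q = 12*q^2
∂g/∂r = 9
∇g = (0, 12*q^2, 9)
At (1, 1, -2): (0, 12, 9).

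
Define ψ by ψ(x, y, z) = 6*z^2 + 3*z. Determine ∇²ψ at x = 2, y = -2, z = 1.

∂²ψ/∂x² = 0
∂²ψ/∂y² = 0
∂²ψ/∂z² = 12
∇²ψ = 12
At (2, -2, 1): 12.

12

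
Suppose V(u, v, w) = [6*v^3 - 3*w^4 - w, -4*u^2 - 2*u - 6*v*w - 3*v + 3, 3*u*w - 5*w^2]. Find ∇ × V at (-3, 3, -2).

(18, 101, -140)

(∇×V)₁ = ∂V₃/∂v − ∂V₂/∂w = 6*v
(∇×V)₂ = ∂V₁/∂w − ∂V₃/∂u = -12*w^3 - 3*w - 1
(∇×V)₃ = ∂V₂/∂u − ∂V₁/∂v = -8*u - 18*v^2 - 2
∇×V = (6*v, -12*w^3 - 3*w - 1, -8*u - 18*v^2 - 2)
At (-3, 3, -2): (18, 101, -140).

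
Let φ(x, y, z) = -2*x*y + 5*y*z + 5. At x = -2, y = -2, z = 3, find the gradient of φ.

∂φ/∂x = -2*y
∂φ/∂y = -2*x + 5*z
∂φ/∂z = 5*y
∇φ = (-2*y, -2*x + 5*z, 5*y)
At (-2, -2, 3): (4, 19, -10).

(4, 19, -10)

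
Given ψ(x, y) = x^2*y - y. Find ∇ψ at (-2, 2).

(-8, 3)

∂ψ/∂x = 2*x*y
∂ψ/∂y = x^2 - 1
∇ψ = (2*x*y, x^2 - 1)
At (-2, 2): (-8, 3).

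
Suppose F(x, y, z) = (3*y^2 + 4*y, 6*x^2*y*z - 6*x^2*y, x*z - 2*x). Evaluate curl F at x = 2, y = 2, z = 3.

(-48, -1, 80)

(∇×F)₁ = ∂F₃/∂y − ∂F₂/∂z = -6*x^2*y
(∇×F)₂ = ∂F₁/∂z − ∂F₃/∂x = -z + 2
(∇×F)₃ = ∂F₂/∂x − ∂F₁/∂y = 12*x*y*z - 12*x*y - 6*y - 4
∇×F = (-6*x^2*y, -z + 2, 12*x*y*z - 12*x*y - 6*y - 4)
At (2, 2, 3): (-48, -1, 80).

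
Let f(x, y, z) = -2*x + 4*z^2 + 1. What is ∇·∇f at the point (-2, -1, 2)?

8

∂²f/∂x² = 0
∂²f/∂y² = 0
∂²f/∂z² = 8
∇²f = 8
At (-2, -1, 2): 8.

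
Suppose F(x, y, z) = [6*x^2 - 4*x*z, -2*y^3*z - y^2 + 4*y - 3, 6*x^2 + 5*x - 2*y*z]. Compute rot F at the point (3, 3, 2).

(50, -53, 0)

(∇×F)₁ = ∂F₃/∂y − ∂F₂/∂z = 2*y^3 - 2*z
(∇×F)₂ = ∂F₁/∂z − ∂F₃/∂x = -16*x - 5
(∇×F)₃ = ∂F₂/∂x − ∂F₁/∂y = 0
∇×F = (2*y^3 - 2*z, -16*x - 5, 0)
At (3, 3, 2): (50, -53, 0).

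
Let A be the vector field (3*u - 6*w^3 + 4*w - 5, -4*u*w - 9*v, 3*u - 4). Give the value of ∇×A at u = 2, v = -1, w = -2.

(∇×A)₁ = ∂A₃/∂v − ∂A₂/∂w = 4*u
(∇×A)₂ = ∂A₁/∂w − ∂A₃/∂u = -18*w^2 + 1
(∇×A)₃ = ∂A₂/∂u − ∂A₁/∂v = -4*w
∇×A = (4*u, -18*w^2 + 1, -4*w)
At (2, -1, -2): (8, -71, 8).

(8, -71, 8)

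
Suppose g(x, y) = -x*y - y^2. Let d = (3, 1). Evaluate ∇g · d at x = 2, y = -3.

∂g/∂x = -y
∂g/∂y = -x - 2*y
∇g at (2, -3) = (3, 4)
∇g · d = (3)(3) + (4)(1) = 13

13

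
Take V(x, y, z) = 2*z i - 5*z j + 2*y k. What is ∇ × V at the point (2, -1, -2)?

(∇×V)₁ = ∂V₃/∂y − ∂V₂/∂z = 7
(∇×V)₂ = ∂V₁/∂z − ∂V₃/∂x = 2
(∇×V)₃ = ∂V₂/∂x − ∂V₁/∂y = 0
∇×V = (7, 2, 0)
At (2, -1, -2): (7, 2, 0).

(7, 2, 0)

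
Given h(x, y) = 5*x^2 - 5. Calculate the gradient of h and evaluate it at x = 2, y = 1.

(20, 0)

∂h/∂x = 10*x
∂h/∂y = 0
∇h = (10*x, 0)
At (2, 1): (20, 0).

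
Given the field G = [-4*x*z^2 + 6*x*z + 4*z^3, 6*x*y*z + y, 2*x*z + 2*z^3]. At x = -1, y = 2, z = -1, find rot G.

(12, 0, -12)

(∇×G)₁ = ∂G₃/∂y − ∂G₂/∂z = -6*x*y
(∇×G)₂ = ∂G₁/∂z − ∂G₃/∂x = -8*x*z + 6*x + 12*z^2 - 2*z
(∇×G)₃ = ∂G₂/∂x − ∂G₁/∂y = 6*y*z
∇×G = (-6*x*y, -8*x*z + 6*x + 12*z^2 - 2*z, 6*y*z)
At (-1, 2, -1): (12, 0, -12).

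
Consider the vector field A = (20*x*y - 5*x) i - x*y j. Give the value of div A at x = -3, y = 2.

38

∂A₁/∂x = 20*y - 5
∂A₂/∂y = -x
∇·A = -x + 20*y - 5
At (-3, 2): 38.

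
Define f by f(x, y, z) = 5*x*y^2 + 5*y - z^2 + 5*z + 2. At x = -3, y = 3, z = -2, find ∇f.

(45, -85, 9)

∂f/∂x = 5*y^2
∂f/∂y = 10*x*y + 5
∂f/∂z = -2*z + 5
∇f = (5*y^2, 10*x*y + 5, -2*z + 5)
At (-3, 3, -2): (45, -85, 9).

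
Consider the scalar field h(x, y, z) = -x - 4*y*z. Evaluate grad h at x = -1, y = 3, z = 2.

(-1, -8, -12)

∂h/∂x = -1
∂h/∂y = -4*z
∂h/∂z = -4*y
∇h = (-1, -4*z, -4*y)
At (-1, 3, 2): (-1, -8, -12).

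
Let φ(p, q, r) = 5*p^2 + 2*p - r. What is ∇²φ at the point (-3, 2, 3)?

10

∂²φ/∂p² = 10
∂²φ/∂q² = 0
∂²φ/∂r² = 0
∇²φ = 10
At (-3, 2, 3): 10.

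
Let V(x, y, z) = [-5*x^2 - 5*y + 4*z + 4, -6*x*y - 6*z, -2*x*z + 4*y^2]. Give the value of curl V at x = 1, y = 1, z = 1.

(14, 6, -1)

(∇×V)₁ = ∂V₃/∂y − ∂V₂/∂z = 8*y + 6
(∇×V)₂ = ∂V₁/∂z − ∂V₃/∂x = 2*z + 4
(∇×V)₃ = ∂V₂/∂x − ∂V₁/∂y = -6*y + 5
∇×V = (8*y + 6, 2*z + 4, -6*y + 5)
At (1, 1, 1): (14, 6, -1).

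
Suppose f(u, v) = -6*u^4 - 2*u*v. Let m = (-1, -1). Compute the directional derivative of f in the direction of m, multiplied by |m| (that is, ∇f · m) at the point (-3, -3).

∂f/∂u = -24*u^3 - 2*v
∂f/∂v = -2*u
∇f at (-3, -3) = (654, 6)
∇f · m = (654)(-1) + (6)(-1) = -660

-660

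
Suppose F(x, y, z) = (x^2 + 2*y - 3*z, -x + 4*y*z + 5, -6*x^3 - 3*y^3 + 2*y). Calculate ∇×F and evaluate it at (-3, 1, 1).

(-11, 159, -3)

(∇×F)₁ = ∂F₃/∂y − ∂F₂/∂z = -9*y^2 - 4*y + 2
(∇×F)₂ = ∂F₁/∂z − ∂F₃/∂x = 18*x^2 - 3
(∇×F)₃ = ∂F₂/∂x − ∂F₁/∂y = -3
∇×F = (-9*y^2 - 4*y + 2, 18*x^2 - 3, -3)
At (-3, 1, 1): (-11, 159, -3).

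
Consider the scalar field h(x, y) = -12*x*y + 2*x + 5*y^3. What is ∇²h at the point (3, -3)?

-90

∂²h/∂x² = 0
∂²h/∂y² = 30*y
∇²h = 30*y
At (3, -3): -90.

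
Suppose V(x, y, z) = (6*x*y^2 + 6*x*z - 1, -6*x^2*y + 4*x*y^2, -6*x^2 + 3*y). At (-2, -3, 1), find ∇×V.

(3, -36, -108)

(∇×V)₁ = ∂V₃/∂y − ∂V₂/∂z = 3
(∇×V)₂ = ∂V₁/∂z − ∂V₃/∂x = 18*x
(∇×V)₃ = ∂V₂/∂x − ∂V₁/∂y = -24*x*y + 4*y^2
∇×V = (3, 18*x, -24*x*y + 4*y^2)
At (-2, -3, 1): (3, -36, -108).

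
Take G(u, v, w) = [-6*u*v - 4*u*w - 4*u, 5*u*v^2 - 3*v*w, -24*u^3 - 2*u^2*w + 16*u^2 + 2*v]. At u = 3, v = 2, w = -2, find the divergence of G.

40

∂G₁/∂u = -6*v - 4*w - 4
∂G₂/∂v = 10*u*v - 3*w
∂G₃/∂w = -2*u^2
∇·G = -2*u^2 + 10*u*v - 6*v - 7*w - 4
At (3, 2, -2): 40.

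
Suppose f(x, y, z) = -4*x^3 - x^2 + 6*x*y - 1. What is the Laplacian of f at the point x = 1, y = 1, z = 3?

∂²f/∂x² = -2*(12*x + 1)
∂²f/∂y² = 0
∂²f/∂z² = 0
∇²f = -24*x - 2
At (1, 1, 3): -26.

-26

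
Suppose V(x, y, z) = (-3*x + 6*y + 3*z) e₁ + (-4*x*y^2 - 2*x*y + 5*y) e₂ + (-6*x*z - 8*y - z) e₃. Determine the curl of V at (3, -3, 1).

(∇×V)₁ = ∂V₃/∂y − ∂V₂/∂z = -8
(∇×V)₂ = ∂V₁/∂z − ∂V₃/∂x = 6*z + 3
(∇×V)₃ = ∂V₂/∂x − ∂V₁/∂y = -4*y^2 - 2*y - 6
∇×V = (-8, 6*z + 3, -4*y^2 - 2*y - 6)
At (3, -3, 1): (-8, 9, -36).

(-8, 9, -36)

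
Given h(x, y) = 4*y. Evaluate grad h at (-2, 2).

(0, 4)

∂h/∂x = 0
∂h/∂y = 4
∇h = (0, 4)
At (-2, 2): (0, 4).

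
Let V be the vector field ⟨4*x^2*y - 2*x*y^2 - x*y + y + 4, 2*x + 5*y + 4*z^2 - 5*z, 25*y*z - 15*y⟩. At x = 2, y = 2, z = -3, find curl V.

(-61, 0, 3)

(∇×V)₁ = ∂V₃/∂y − ∂V₂/∂z = 17*z - 10
(∇×V)₂ = ∂V₁/∂z − ∂V₃/∂x = 0
(∇×V)₃ = ∂V₂/∂x − ∂V₁/∂y = -4*x^2 + 4*x*y + x + 1
∇×V = (17*z - 10, 0, -4*x^2 + 4*x*y + x + 1)
At (2, 2, -3): (-61, 0, 3).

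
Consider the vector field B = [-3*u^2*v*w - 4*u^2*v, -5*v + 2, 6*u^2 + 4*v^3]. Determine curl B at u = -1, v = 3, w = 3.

(∇×B)₁ = ∂B₃/∂v − ∂B₂/∂w = 12*v^2
(∇×B)₂ = ∂B₁/∂w − ∂B₃/∂u = -3*u^2*v - 12*u
(∇×B)₃ = ∂B₂/∂u − ∂B₁/∂v = 3*u^2*w + 4*u^2
∇×B = (12*v^2, -3*u^2*v - 12*u, 3*u^2*w + 4*u^2)
At (-1, 3, 3): (108, 3, 13).

(108, 3, 13)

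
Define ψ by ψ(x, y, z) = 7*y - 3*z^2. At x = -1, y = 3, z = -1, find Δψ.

-6

∂²ψ/∂x² = 0
∂²ψ/∂y² = 0
∂²ψ/∂z² = -6
∇²ψ = -6
At (-1, 3, -1): -6.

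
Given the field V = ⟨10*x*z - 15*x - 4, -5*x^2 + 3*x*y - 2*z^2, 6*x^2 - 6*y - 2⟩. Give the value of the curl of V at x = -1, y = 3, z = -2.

(-14, 2, 19)

(∇×V)₁ = ∂V₃/∂y − ∂V₂/∂z = 4*z - 6
(∇×V)₂ = ∂V₁/∂z − ∂V₃/∂x = -2*x
(∇×V)₃ = ∂V₂/∂x − ∂V₁/∂y = -10*x + 3*y
∇×V = (4*z - 6, -2*x, -10*x + 3*y)
At (-1, 3, -2): (-14, 2, 19).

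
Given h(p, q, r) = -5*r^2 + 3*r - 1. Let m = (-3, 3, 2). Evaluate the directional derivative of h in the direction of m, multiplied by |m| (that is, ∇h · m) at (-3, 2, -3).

66

∂h/∂p = 0
∂h/∂q = 0
∂h/∂r = -10*r + 3
∇h at (-3, 2, -3) = (0, 0, 33)
∇h · m = (0)(-3) + (0)(3) + (33)(2) = 66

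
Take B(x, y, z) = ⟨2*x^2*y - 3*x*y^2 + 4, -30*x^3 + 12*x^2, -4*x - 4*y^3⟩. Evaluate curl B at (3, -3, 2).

(-108, 4, -810)

(∇×B)₁ = ∂B₃/∂y − ∂B₂/∂z = -12*y^2
(∇×B)₂ = ∂B₁/∂z − ∂B₃/∂x = 4
(∇×B)₃ = ∂B₂/∂x − ∂B₁/∂y = -92*x^2 + 6*x*y + 24*x
∇×B = (-12*y^2, 4, -92*x^2 + 6*x*y + 24*x)
At (3, -3, 2): (-108, 4, -810).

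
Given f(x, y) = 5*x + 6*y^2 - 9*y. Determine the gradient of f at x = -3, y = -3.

(5, -45)

∂f/∂x = 5
∂f/∂y = 12*y - 9
∇f = (5, 12*y - 9)
At (-3, -3): (5, -45).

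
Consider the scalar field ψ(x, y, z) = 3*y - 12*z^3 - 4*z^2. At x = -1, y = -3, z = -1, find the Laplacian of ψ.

∂²ψ/∂x² = 0
∂²ψ/∂y² = 0
∂²ψ/∂z² = -8*(9*z + 1)
∇²ψ = -72*z - 8
At (-1, -3, -1): 64.

64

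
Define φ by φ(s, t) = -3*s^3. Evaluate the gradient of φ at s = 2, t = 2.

(-36, 0)

∂φ/∂s = -9*s^2
∂φ/∂t = 0
∇φ = (-9*s^2, 0)
At (2, 2): (-36, 0).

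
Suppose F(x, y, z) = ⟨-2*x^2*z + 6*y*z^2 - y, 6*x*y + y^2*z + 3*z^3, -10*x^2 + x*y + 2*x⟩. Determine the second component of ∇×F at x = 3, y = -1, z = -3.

(∇×F)_2 = ∂F₁/∂z − ∂F₃/∂x
= -2*x^2 + 12*y*z − (-20*x + y + 2)
= -2*x^2 + 20*x + 12*y*z - y - 2
At (3, -1, -3): 77.

77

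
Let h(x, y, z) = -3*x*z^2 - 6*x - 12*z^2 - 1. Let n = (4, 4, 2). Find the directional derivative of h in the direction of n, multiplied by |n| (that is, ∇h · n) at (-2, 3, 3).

-204

∂h/∂x = -3*z^2 - 6
∂h/∂y = 0
∂h/∂z = -6*x*z - 24*z
∇h at (-2, 3, 3) = (-33, 0, -36)
∇h · n = (-33)(4) + (0)(4) + (-36)(2) = -204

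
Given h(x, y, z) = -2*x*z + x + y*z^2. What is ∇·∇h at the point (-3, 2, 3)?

4

∂²h/∂x² = 0
∂²h/∂y² = 0
∂²h/∂z² = 2*y
∇²h = 2*y
At (-3, 2, 3): 4.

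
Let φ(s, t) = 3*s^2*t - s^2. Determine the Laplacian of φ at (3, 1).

4

∂²φ/∂s² = 2*(3*t - 1)
∂²φ/∂t² = 0
∇²φ = 6*t - 2
At (3, 1): 4.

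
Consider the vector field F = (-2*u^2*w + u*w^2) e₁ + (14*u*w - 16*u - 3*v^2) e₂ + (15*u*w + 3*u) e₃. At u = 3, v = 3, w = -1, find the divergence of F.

∂F₁/∂u = -4*u*w + w^2
∂F₂/∂v = -6*v
∂F₃/∂w = 15*u
∇·F = -4*u*w + 15*u - 6*v + w^2
At (3, 3, -1): 40.

40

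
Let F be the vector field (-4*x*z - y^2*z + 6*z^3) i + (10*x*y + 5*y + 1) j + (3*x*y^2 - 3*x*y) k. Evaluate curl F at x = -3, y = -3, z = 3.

(∇×F)₁ = ∂F₃/∂y − ∂F₂/∂z = 6*x*y - 3*x
(∇×F)₂ = ∂F₁/∂z − ∂F₃/∂x = -4*x - 4*y^2 + 3*y + 18*z^2
(∇×F)₃ = ∂F₂/∂x − ∂F₁/∂y = 2*y*z + 10*y
∇×F = (6*x*y - 3*x, -4*x - 4*y^2 + 3*y + 18*z^2, 2*y*z + 10*y)
At (-3, -3, 3): (63, 129, -48).

(63, 129, -48)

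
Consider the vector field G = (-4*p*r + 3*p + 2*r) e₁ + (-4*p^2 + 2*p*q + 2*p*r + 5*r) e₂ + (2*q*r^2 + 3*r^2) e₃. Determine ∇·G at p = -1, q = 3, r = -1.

-13

∂G₁/∂p = -4*r + 3
∂G₂/∂q = 2*p
∂G₃/∂r = 4*q*r + 6*r
∇·G = 2*p + 4*q*r + 2*r + 3
At (-1, 3, -1): -13.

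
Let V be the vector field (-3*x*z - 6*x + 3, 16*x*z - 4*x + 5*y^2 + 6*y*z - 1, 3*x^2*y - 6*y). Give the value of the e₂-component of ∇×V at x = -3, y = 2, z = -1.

(∇×V)_2 = ∂V₁/∂z − ∂V₃/∂x
= -3*x − (6*x*y)
= -6*x*y - 3*x
At (-3, 2, -1): 45.

45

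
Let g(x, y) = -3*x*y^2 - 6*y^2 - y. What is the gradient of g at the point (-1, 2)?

∂g/∂x = -3*y^2
∂g/∂y = -6*x*y - 12*y - 1
∇g = (-3*y^2, -6*x*y - 12*y - 1)
At (-1, 2): (-12, -13).

(-12, -13)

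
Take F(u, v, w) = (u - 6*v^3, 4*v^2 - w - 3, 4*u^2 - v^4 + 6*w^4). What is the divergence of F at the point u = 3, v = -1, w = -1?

∂F₁/∂u = 1
∂F₂/∂v = 8*v
∂F₃/∂w = 24*w^3
∇·F = 8*v + 24*w^3 + 1
At (3, -1, -1): -31.

-31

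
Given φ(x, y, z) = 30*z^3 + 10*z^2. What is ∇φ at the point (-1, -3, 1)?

∂φ/∂x = 0
∂φ/∂y = 0
∂φ/∂z = 90*z^2 + 20*z
∇φ = (0, 0, 90*z^2 + 20*z)
At (-1, -3, 1): (0, 0, 110).

(0, 0, 110)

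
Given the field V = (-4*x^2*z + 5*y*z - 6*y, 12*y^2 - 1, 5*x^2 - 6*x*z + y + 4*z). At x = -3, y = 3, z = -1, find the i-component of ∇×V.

1

(∇×V)_1 = ∂V₃/∂y − ∂V₂/∂z
= 1 − (0)
= 1
At (-3, 3, -1): 1.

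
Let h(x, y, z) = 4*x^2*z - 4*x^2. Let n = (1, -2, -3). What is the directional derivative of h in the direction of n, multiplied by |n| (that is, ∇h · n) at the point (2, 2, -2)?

∂h/∂x = 8*x*z - 8*x
∂h/∂y = 0
∂h/∂z = 4*x^2
∇h at (2, 2, -2) = (-48, 0, 16)
∇h · n = (-48)(1) + (0)(-2) + (16)(-3) = -96

-96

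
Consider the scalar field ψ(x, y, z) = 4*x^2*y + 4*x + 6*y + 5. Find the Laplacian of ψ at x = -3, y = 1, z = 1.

8

∂²ψ/∂x² = 8*y
∂²ψ/∂y² = 0
∂²ψ/∂z² = 0
∇²ψ = 8*y
At (-3, 1, 1): 8.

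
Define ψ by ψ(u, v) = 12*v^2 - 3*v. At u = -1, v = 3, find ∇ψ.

∂ψ/∂u = 0
∂ψ/∂v = 24*v - 3
∇ψ = (0, 24*v - 3)
At (-1, 3): (0, 69).

(0, 69)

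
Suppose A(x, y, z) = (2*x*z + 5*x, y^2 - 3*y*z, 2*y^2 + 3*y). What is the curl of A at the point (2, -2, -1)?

(-11, 4, 0)

(∇×A)₁ = ∂A₃/∂y − ∂A₂/∂z = 7*y + 3
(∇×A)₂ = ∂A₁/∂z − ∂A₃/∂x = 2*x
(∇×A)₃ = ∂A₂/∂x − ∂A₁/∂y = 0
∇×A = (7*y + 3, 2*x, 0)
At (2, -2, -1): (-11, 4, 0).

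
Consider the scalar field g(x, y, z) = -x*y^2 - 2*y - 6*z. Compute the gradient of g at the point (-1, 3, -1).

∂g/∂x = -y^2
∂g/∂y = -2*x*y - 2
∂g/∂z = -6
∇g = (-y^2, -2*x*y - 2, -6)
At (-1, 3, -1): (-9, 4, -6).

(-9, 4, -6)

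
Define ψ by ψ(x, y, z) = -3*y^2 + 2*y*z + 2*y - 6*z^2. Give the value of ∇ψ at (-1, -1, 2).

∂ψ/∂x = 0
∂ψ/∂y = -6*y + 2*z + 2
∂ψ/∂z = 2*y - 12*z
∇ψ = (0, -6*y + 2*z + 2, 2*y - 12*z)
At (-1, -1, 2): (0, 12, -26).

(0, 12, -26)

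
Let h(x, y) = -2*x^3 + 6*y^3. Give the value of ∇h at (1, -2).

∂h/∂x = -6*x^2
∂h/∂y = 18*y^2
∇h = (-6*x^2, 18*y^2)
At (1, -2): (-6, 72).

(-6, 72)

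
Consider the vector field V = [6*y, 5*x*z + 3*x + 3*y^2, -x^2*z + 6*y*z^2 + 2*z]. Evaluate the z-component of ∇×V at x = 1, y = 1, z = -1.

-8

(∇×V)_3 = ∂V₂/∂x − ∂V₁/∂y
= 5*z + 3 − (6)
= 5*z - 3
At (1, 1, -1): -8.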